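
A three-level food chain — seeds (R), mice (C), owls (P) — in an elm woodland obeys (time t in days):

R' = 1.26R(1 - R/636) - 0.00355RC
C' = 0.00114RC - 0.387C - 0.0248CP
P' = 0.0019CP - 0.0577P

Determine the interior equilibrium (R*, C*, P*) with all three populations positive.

R* ≈ 582, C* ≈ 30.4, P* ≈ 11.1

From dP/dt = 0: 0.0019C* = 0.0577, so C* = 30.4.
From dR/dt = 0: 1.26(1 - R*/636) = 0.00355·30.4, giving R* = 636·(1 - 0.0856) = 582.
From dC/dt = 0: 0.00114·582 - 0.387 = 0.0248P*, so P* = 0.276/0.0248 = 11.1.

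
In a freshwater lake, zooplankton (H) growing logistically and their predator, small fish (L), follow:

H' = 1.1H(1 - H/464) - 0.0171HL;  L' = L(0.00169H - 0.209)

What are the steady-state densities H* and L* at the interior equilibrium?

From dL/dt = 0 with L > 0: 0.00169H* = 0.209, so H* = 124.
Substitute into dH/dt = 0: 1.1(1 - 124/464) = 0.0171L*.
The bracket is 0.733, giving L* = 0.807/0.0171 = 47.2.

H* ≈ 124, L* ≈ 47.2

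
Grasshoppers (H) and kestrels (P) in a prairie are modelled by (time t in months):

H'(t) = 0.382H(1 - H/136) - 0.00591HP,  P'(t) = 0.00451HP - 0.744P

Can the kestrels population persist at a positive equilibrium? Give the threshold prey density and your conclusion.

Threshold H = 165; K < 165, so no, the predator goes extinct.

The predator equation gives dP/dt > 0 only when H > 0.744/0.00451 = 165.
Without the predator, H → K = 136. Since 136 < 165, the predator cannot invade.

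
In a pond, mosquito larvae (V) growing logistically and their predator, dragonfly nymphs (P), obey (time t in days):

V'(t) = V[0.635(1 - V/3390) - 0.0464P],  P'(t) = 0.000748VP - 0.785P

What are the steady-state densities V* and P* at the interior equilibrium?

From dP/dt = 0 with P > 0: 0.000748V* = 0.785, so V* = 1050.
Substitute into dV/dt = 0: 0.635(1 - 1050/3390) = 0.0464P*.
The bracket is 0.69, giving P* = 0.438/0.0464 = 9.45.

V* ≈ 1050, P* ≈ 9.45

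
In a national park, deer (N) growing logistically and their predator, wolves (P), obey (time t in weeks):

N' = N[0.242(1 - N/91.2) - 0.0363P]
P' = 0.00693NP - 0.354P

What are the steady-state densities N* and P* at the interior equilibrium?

N* ≈ 51.1, P* ≈ 2.93

From dP/dt = 0 with P > 0: 0.00693N* = 0.354, so N* = 51.1.
Substitute into dN/dt = 0: 0.242(1 - 51.1/91.2) = 0.0363P*.
The bracket is 0.44, giving P* = 0.106/0.0363 = 2.93.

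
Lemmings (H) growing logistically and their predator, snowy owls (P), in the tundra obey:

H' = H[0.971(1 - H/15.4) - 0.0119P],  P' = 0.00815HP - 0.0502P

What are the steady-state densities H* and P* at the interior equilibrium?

H* ≈ 6.16, P* ≈ 49

From dP/dt = 0 with P > 0: 0.00815H* = 0.0502, so H* = 6.16.
Substitute into dH/dt = 0: 0.971(1 - 6.16/15.4) = 0.0119P*.
The bracket is 0.6, giving P* = 0.583/0.0119 = 49.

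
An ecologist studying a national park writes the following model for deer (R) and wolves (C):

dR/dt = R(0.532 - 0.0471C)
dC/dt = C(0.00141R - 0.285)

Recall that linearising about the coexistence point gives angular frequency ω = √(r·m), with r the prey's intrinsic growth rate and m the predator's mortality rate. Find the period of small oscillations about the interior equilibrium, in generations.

T ≈ 16.1 generations

Here r = 0.532 and m = 0.285, so r·m = 0.152.
ω = √0.152 = 0.389 per generation, hence T = 2π/ω ≈ 16.1 generations.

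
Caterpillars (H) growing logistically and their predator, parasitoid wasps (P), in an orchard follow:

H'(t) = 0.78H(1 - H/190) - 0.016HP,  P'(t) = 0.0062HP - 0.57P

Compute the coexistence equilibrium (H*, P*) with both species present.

H* ≈ 91.9, P* ≈ 25.2

From dP/dt = 0 with P > 0: 0.0062H* = 0.57, so H* = 91.9.
Substitute into dH/dt = 0: 0.78(1 - 91.9/190) = 0.016P*.
The bracket is 0.516, giving P* = 0.403/0.016 = 25.2.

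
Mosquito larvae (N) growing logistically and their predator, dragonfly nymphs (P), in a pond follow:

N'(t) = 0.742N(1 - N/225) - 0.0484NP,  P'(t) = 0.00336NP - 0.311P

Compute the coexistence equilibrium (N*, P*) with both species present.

From dP/dt = 0 with P > 0: 0.00336N* = 0.311, so N* = 92.6.
Substitute into dN/dt = 0: 0.742(1 - 92.6/225) = 0.0484P*.
The bracket is 0.589, giving P* = 0.437/0.0484 = 9.02.

N* ≈ 92.6, P* ≈ 9.02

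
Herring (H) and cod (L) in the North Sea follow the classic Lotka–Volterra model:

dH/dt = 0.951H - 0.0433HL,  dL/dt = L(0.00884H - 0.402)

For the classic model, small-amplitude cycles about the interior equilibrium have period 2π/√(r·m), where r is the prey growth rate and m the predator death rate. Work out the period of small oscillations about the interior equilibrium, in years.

T ≈ 10.2 years

Here r = 0.951 and m = 0.402, so r·m = 0.382.
ω = √0.382 = 0.618 per year, hence T = 2π/ω ≈ 10.2 years.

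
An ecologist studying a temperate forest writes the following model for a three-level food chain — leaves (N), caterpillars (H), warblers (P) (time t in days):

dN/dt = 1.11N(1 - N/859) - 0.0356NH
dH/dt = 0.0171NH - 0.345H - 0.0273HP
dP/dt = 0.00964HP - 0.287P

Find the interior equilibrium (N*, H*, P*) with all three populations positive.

From dP/dt = 0: 0.00964H* = 0.287, so H* = 29.8.
From dN/dt = 0: 1.11(1 - N*/859) = 0.0356·29.8, giving N* = 859·(1 - 0.955) = 38.8.
From dH/dt = 0: 0.0171·38.8 - 0.345 = 0.0273P*, so P* = 0.318/0.0273 = 11.7.

N* ≈ 38.8, H* ≈ 29.8, P* ≈ 11.7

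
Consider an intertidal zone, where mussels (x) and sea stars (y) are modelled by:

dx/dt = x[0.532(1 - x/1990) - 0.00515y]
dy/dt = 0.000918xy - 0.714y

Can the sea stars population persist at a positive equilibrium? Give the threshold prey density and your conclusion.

Threshold x = 778; K > 778, so yes, the predator persists.

The predator equation gives dy/dt > 0 only when x > 0.714/0.000918 = 778.
Without the predator, x → K = 1990. Since 1990 > 778, the predator can invade and persist.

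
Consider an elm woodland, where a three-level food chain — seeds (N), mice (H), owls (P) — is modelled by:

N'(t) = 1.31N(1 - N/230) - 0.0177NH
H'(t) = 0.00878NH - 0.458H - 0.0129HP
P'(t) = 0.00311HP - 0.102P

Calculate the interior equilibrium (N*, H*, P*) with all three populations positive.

N* ≈ 128, H* ≈ 32.8, P* ≈ 51.7

From dP/dt = 0: 0.00311H* = 0.102, so H* = 32.8.
From dN/dt = 0: 1.31(1 - N*/230) = 0.0177·32.8, giving N* = 230·(1 - 0.443) = 128.
From dH/dt = 0: 0.00878·128 - 0.458 = 0.0129P*, so P* = 0.667/0.0129 = 51.7.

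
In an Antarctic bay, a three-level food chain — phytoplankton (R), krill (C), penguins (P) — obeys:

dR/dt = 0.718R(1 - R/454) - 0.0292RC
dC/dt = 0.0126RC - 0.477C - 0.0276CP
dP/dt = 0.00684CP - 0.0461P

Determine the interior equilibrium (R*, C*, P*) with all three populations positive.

From dP/dt = 0: 0.00684C* = 0.0461, so C* = 6.74.
From dR/dt = 0: 0.718(1 - R*/454) = 0.0292·6.74, giving R* = 454·(1 - 0.274) = 330.
From dC/dt = 0: 0.0126·330 - 0.477 = 0.0276P*, so P* = 3.68/0.0276 = 133.

R* ≈ 330, C* ≈ 6.74, P* ≈ 133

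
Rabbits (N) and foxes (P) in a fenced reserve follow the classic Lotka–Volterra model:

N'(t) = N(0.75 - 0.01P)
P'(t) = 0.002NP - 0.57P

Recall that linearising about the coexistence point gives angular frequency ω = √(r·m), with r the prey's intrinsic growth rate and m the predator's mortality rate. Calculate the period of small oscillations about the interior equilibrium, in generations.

T ≈ 9.61 generations

Here r = 0.75 and m = 0.57, so r·m = 0.427.
ω = √0.427 = 0.654 per generation, hence T = 2π/ω ≈ 9.61 generations.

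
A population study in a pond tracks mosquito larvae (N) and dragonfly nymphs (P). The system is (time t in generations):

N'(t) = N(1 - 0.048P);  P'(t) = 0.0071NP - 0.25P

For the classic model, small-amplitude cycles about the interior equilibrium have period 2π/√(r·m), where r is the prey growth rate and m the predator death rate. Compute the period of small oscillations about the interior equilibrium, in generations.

Here r = 1 and m = 0.25, so r·m = 0.25.
ω = √0.25 = 0.5 per generation, hence T = 2π/ω ≈ 12.6 generations.

T ≈ 12.6 generations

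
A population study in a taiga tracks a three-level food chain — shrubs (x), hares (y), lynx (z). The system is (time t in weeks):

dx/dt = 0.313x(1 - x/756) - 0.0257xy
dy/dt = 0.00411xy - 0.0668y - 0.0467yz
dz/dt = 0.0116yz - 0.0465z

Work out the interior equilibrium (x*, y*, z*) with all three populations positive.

From dz/dt = 0: 0.0116y* = 0.0465, so y* = 4.01.
From dx/dt = 0: 0.313(1 - x*/756) = 0.0257·4.01, giving x* = 756·(1 - 0.329) = 507.
From dy/dt = 0: 0.00411·507 - 0.0668 = 0.0467z*, so z* = 2.02/0.0467 = 43.2.

x* ≈ 507, y* ≈ 4.01, z* ≈ 43.2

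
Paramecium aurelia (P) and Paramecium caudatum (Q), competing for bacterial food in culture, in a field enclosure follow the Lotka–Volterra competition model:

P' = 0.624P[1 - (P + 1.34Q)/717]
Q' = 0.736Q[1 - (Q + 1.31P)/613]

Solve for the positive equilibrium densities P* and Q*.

Setting both brackets to zero gives the nullclines P + 1.34Q = 717 and 1.31P + Q = 613.
Substituting Q = 613 - 1.31P into the first: P(1 - 1.34·1.31) = 717 - 1.34·613.
So P* = -104/-0.755 = 138, and then Q* = 613 - 1.31·138 = 432.

P* ≈ 138, Q* ≈ 432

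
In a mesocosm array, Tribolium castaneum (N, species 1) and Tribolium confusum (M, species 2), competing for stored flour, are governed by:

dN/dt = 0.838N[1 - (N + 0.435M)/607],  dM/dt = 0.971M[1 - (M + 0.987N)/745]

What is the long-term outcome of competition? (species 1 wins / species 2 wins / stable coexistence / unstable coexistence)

Compare the nullcline intercepts: K1/α12 = 607/0.435 = 1400 > K2 = 745; K2/α21 = 745/0.987 = 755 > K1 = 607.
Since both inequalities hold, each species can invade when rare, so the interior equilibrium is stable.

stable coexistence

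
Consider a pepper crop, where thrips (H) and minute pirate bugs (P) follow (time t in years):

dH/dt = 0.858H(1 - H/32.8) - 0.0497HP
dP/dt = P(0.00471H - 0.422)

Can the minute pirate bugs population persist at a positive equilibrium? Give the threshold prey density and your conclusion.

The predator equation gives dP/dt > 0 only when H > 0.422/0.00471 = 89.6.
Without the predator, H → K = 32.8. Since 32.8 < 89.6, the predator cannot invade.

Threshold H = 89.6; K < 89.6, so no, the predator goes extinct.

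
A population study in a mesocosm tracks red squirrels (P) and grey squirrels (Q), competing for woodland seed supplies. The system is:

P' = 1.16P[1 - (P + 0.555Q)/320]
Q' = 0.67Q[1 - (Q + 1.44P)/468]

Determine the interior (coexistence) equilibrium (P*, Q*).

Setting both brackets to zero gives the nullclines P + 0.555Q = 320 and 1.44P + Q = 468.
Substituting Q = 468 - 1.44P into the first: P(1 - 0.555·1.44) = 320 - 0.555·468.
So P* = 60.3/0.201 = 300, and then Q* = 468 - 1.44·300 = 35.9.

P* ≈ 300, Q* ≈ 35.9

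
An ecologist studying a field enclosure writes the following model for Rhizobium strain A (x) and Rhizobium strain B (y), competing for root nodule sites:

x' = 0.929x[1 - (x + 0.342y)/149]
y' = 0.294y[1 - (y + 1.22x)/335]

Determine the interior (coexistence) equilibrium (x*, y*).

Setting both brackets to zero gives the nullclines x + 0.342y = 149 and 1.22x + y = 335.
Substituting y = 335 - 1.22x into the first: x(1 - 0.342·1.22) = 149 - 0.342·335.
So x* = 34.4/0.583 = 59.1, and then y* = 335 - 1.22·59.1 = 263.

x* ≈ 59.1, y* ≈ 263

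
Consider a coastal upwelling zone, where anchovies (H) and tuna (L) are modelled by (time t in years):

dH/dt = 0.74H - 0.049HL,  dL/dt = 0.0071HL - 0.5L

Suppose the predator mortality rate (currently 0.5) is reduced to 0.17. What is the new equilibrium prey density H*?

At the interior fixed point, setting dL/dt = 0 with L > 0 fixes H* = (predator death rate)/(HL coefficient) — independent of the other coefficients.
With the change, H* = 0.17/0.0071 = 23.9; it falls from 70.4.

H* ≈ 23.9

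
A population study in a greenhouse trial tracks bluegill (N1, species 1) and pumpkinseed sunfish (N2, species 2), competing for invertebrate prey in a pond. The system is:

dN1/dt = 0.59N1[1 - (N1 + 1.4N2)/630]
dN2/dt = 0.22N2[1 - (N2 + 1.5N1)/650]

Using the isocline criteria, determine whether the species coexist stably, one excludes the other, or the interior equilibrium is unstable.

Compare the nullcline intercepts: K1/α12 = 630/1.4 = 450 < K2 = 650; K2/α21 = 650/1.5 = 433 < K1 = 630.
Since both are reversed, neither can invade when rare; the interior point is a saddle.

unstable coexistence (outcome depends on initial conditions)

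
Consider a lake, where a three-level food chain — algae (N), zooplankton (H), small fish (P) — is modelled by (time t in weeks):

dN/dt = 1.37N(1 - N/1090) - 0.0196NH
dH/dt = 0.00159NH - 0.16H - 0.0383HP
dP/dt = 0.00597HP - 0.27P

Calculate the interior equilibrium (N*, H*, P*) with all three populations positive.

From dP/dt = 0: 0.00597H* = 0.27, so H* = 45.2.
From dN/dt = 0: 1.37(1 - N*/1090) = 0.0196·45.2, giving N* = 1090·(1 - 0.647) = 385.
From dH/dt = 0: 0.00159·385 - 0.16 = 0.0383P*, so P* = 0.452/0.0383 = 11.8.

N* ≈ 385, H* ≈ 45.2, P* ≈ 11.8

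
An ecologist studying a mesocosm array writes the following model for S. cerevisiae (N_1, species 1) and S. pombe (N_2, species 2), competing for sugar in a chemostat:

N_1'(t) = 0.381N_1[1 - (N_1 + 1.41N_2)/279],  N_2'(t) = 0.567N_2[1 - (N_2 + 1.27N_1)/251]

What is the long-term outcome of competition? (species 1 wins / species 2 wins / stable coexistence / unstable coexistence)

unstable coexistence (outcome depends on initial conditions)

Compare the nullcline intercepts: K1/α12 = 279/1.41 = 198 < K2 = 251; K2/α21 = 251/1.27 = 198 < K1 = 279.
Since both are reversed, neither can invade when rare; the interior point is a saddle.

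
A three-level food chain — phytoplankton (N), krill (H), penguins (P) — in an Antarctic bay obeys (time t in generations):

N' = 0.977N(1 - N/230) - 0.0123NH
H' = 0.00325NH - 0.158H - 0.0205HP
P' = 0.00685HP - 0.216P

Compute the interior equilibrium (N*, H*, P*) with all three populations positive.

N* ≈ 139, H* ≈ 31.5, P* ≈ 14.3

From dP/dt = 0: 0.00685H* = 0.216, so H* = 31.5.
From dN/dt = 0: 0.977(1 - N*/230) = 0.0123·31.5, giving N* = 230·(1 - 0.397) = 139.
From dH/dt = 0: 0.00325·139 - 0.158 = 0.0205P*, so P* = 0.293/0.0205 = 14.3.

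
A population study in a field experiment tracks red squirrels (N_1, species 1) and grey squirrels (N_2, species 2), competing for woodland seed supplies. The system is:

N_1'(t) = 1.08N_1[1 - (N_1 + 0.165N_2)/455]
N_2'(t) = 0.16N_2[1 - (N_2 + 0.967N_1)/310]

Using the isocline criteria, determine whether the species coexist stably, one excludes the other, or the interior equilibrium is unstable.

species 1 excludes species 2

Compare the nullcline intercepts: K1/α12 = 455/0.165 = 2760 > K2 = 310; K2/α21 = 310/0.967 = 321 < K1 = 455.
Since the inequalities point opposite ways, species 1 can invade but species 2 cannot.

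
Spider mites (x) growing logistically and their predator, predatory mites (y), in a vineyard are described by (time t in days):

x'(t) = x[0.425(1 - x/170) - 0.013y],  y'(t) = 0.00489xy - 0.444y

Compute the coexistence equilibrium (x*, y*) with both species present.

From dy/dt = 0 with y > 0: 0.00489x* = 0.444, so x* = 90.8.
Substitute into dx/dt = 0: 0.425(1 - 90.8/170) = 0.013y*.
The bracket is 0.466, giving y* = 0.198/0.013 = 15.2.

x* ≈ 90.8, y* ≈ 15.2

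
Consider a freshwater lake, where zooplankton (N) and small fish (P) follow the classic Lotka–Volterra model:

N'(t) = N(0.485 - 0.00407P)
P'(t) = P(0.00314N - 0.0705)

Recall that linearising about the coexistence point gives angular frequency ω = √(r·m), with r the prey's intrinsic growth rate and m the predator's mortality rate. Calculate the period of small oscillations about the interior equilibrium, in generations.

Here r = 0.485 and m = 0.0705, so r·m = 0.0342.
ω = √0.0342 = 0.185 per generation, hence T = 2π/ω ≈ 34 generations.

T ≈ 34 generations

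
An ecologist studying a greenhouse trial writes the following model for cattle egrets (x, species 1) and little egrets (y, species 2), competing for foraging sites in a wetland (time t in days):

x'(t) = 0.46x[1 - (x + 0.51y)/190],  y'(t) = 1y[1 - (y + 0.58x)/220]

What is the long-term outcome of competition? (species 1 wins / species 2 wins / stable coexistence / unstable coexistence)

Compare the nullcline intercepts: K1/α12 = 190/0.51 = 373 > K2 = 220; K2/α21 = 220/0.58 = 379 > K1 = 190.
Since both inequalities hold, each species can invade when rare, so the interior equilibrium is stable.

stable coexistence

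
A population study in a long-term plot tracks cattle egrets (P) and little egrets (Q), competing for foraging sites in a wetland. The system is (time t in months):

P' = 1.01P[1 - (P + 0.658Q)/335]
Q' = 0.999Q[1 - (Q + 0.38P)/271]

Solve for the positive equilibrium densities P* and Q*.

Setting both brackets to zero gives the nullclines P + 0.658Q = 335 and 0.38P + Q = 271.
Substituting Q = 271 - 0.38P into the first: P(1 - 0.658·0.38) = 335 - 0.658·271.
So P* = 157/0.75 = 209, and then Q* = 271 - 0.38·209 = 192.

P* ≈ 209, Q* ≈ 192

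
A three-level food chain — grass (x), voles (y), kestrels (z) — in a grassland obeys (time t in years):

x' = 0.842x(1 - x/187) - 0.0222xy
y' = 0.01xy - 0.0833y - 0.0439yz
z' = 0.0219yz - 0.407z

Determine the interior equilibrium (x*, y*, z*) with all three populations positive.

From dz/dt = 0: 0.0219y* = 0.407, so y* = 18.6.
From dx/dt = 0: 0.842(1 - x*/187) = 0.0222·18.6, giving x* = 187·(1 - 0.49) = 95.4.
From dy/dt = 0: 0.01·95.4 - 0.0833 = 0.0439z*, so z* = 0.87/0.0439 = 19.8.

x* ≈ 95.4, y* ≈ 18.6, z* ≈ 19.8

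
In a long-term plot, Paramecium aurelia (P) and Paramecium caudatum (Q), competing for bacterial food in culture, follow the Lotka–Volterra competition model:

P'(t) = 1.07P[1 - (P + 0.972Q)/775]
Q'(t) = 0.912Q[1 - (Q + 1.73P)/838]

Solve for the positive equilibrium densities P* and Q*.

Setting both brackets to zero gives the nullclines P + 0.972Q = 775 and 1.73P + Q = 838.
Substituting Q = 838 - 1.73P into the first: P(1 - 0.972·1.73) = 775 - 0.972·838.
So P* = -39.5/-0.682 = 58, and then Q* = 838 - 1.73·58 = 738.

P* ≈ 58, Q* ≈ 738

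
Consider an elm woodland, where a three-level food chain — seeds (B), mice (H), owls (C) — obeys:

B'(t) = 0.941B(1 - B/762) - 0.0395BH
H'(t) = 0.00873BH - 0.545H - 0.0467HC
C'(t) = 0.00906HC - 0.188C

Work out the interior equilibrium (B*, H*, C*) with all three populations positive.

From dC/dt = 0: 0.00906H* = 0.188, so H* = 20.8.
From dB/dt = 0: 0.941(1 - B*/762) = 0.0395·20.8, giving B* = 762·(1 - 0.871) = 98.3.
From dH/dt = 0: 0.00873·98.3 - 0.545 = 0.0467C*, so C* = 0.313/0.0467 = 6.7.

B* ≈ 98.3, H* ≈ 20.8, C* ≈ 6.7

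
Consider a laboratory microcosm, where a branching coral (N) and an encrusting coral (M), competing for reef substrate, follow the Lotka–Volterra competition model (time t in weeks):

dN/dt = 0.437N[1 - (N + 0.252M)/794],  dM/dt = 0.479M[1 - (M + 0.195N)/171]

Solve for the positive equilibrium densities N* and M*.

N* ≈ 790, M* ≈ 17

Setting both brackets to zero gives the nullclines N + 0.252M = 794 and 0.195N + M = 171.
Substituting M = 171 - 0.195N into the first: N(1 - 0.252·0.195) = 794 - 0.252·171.
So N* = 751/0.951 = 790, and then M* = 171 - 0.195·790 = 17.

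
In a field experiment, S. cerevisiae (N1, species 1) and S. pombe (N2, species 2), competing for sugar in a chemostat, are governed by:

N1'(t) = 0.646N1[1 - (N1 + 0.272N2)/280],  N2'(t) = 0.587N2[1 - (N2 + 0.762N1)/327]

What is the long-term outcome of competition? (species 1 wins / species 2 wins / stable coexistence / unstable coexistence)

stable coexistence

Compare the nullcline intercepts: K1/α12 = 280/0.272 = 1030 > K2 = 327; K2/α21 = 327/0.762 = 429 > K1 = 280.
Since both inequalities hold, each species can invade when rare, so the interior equilibrium is stable.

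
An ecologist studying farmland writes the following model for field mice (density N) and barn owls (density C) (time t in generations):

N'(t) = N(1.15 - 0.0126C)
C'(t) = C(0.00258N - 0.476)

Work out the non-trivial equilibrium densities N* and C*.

Set dC/dt = 0 with C > 0: 0.00258N - 0.476 = 0, so N* = 0.476/0.00258 = 184.
Set dN/dt = 0 with N > 0: 1.15 - 0.0126C = 0, so C* = 1.15/0.0126 = 91.3.

N* ≈ 184, C* ≈ 91.3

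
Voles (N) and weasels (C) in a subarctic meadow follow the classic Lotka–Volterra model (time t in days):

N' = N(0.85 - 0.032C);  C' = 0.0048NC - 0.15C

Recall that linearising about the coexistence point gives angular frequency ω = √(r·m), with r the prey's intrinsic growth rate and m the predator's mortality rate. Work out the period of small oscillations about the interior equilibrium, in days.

T ≈ 17.6 days

Here r = 0.85 and m = 0.15, so r·m = 0.128.
ω = √0.128 = 0.357 per day, hence T = 2π/ω ≈ 17.6 days.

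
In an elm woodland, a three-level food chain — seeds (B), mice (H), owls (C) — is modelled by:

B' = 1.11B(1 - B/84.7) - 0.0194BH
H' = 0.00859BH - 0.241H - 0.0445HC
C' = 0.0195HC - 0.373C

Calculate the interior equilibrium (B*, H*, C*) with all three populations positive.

From dC/dt = 0: 0.0195H* = 0.373, so H* = 19.1.
From dB/dt = 0: 1.11(1 - B*/84.7) = 0.0194·19.1, giving B* = 84.7·(1 - 0.334) = 56.4.
From dH/dt = 0: 0.00859·56.4 - 0.241 = 0.0445C*, so C* = 0.243/0.0445 = 5.47.

B* ≈ 56.4, H* ≈ 19.1, C* ≈ 5.47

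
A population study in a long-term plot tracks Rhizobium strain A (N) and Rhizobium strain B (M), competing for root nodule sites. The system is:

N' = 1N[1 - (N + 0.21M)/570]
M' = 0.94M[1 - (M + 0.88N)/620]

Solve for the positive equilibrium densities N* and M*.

Setting both brackets to zero gives the nullclines N + 0.21M = 570 and 0.88N + M = 620.
Substituting M = 620 - 0.88N into the first: N(1 - 0.21·0.88) = 570 - 0.21·620.
So N* = 440/0.815 = 539, and then M* = 620 - 0.88·539 = 145.

N* ≈ 539, M* ≈ 145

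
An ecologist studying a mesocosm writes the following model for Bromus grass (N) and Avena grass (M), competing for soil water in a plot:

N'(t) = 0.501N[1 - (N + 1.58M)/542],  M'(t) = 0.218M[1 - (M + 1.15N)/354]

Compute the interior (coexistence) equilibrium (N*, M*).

N* ≈ 21.2, M* ≈ 330

Setting both brackets to zero gives the nullclines N + 1.58M = 542 and 1.15N + M = 354.
Substituting M = 354 - 1.15N into the first: N(1 - 1.58·1.15) = 542 - 1.58·354.
So N* = -17.3/-0.817 = 21.2, and then M* = 354 - 1.15·21.2 = 330.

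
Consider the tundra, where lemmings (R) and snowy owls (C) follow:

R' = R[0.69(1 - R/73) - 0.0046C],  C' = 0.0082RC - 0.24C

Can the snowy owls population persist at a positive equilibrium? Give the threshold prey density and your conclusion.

The predator equation gives dC/dt > 0 only when R > 0.24/0.0082 = 29.3.
Without the predator, R → K = 73. Since 73 > 29.3, the predator can invade and persist.

Threshold R = 29.3; K > 29.3, so yes, the predator persists.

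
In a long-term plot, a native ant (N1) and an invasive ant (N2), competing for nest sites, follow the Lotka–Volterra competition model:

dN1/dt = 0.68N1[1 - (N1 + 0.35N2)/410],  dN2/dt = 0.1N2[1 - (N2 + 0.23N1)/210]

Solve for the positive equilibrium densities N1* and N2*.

N1* ≈ 366, N2* ≈ 126

Setting both brackets to zero gives the nullclines N1 + 0.35N2 = 410 and 0.23N1 + N2 = 210.
Substituting N2 = 210 - 0.23N1 into the first: N1(1 - 0.35·0.23) = 410 - 0.35·210.
So N1* = 336/0.919 = 366, and then N2* = 210 - 0.23·366 = 126.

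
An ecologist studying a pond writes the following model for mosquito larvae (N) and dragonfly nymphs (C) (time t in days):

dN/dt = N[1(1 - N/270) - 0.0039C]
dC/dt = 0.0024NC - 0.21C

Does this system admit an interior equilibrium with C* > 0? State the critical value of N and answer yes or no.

The predator equation gives dC/dt > 0 only when N > 0.21/0.0024 = 87.5.
Without the predator, N → K = 270. Since 270 > 87.5, the predator can invade and persist.

Threshold N = 87.5; K > 87.5, so yes, the predator persists.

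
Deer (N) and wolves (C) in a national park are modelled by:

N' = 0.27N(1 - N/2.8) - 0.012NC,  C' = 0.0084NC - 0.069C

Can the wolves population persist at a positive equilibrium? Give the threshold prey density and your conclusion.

Threshold N = 8.21; K < 8.21, so no, the predator goes extinct.

The predator equation gives dC/dt > 0 only when N > 0.069/0.0084 = 8.21.
Without the predator, N → K = 2.8. Since 2.8 < 8.21, the predator cannot invade.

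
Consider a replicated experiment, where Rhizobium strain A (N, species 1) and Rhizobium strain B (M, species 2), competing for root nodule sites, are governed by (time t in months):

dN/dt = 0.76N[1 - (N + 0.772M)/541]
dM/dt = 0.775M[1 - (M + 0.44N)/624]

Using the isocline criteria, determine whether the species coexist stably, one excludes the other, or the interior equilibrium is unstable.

Compare the nullcline intercepts: K1/α12 = 541/0.772 = 701 > K2 = 624; K2/α21 = 624/0.44 = 1420 > K1 = 541.
Since both inequalities hold, each species can invade when rare, so the interior equilibrium is stable.

stable coexistence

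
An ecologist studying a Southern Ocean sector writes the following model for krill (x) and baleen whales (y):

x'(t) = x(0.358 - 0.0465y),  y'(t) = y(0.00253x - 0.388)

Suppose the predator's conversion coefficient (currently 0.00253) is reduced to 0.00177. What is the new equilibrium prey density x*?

x* ≈ 219

At the interior fixed point, setting dy/dt = 0 with y > 0 fixes x* = (predator death rate)/(xy coefficient) — independent of the other coefficients.
With the change, x* = 0.388/0.00177 = 219; it rises from 153.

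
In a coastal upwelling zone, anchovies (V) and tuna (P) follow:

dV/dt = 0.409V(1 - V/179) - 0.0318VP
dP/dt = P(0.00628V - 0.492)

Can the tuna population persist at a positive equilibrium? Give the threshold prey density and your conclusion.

The predator equation gives dP/dt > 0 only when V > 0.492/0.00628 = 78.3.
Without the predator, V → K = 179. Since 179 > 78.3, the predator can invade and persist.

Threshold V = 78.3; K > 78.3, so yes, the predator persists.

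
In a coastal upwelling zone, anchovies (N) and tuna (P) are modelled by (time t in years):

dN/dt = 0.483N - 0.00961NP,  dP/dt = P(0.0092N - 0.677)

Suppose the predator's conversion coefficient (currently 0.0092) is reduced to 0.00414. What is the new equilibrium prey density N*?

At the interior fixed point, setting dP/dt = 0 with P > 0 fixes N* = (predator death rate)/(NP coefficient) — independent of the other coefficients.
With the change, N* = 0.677/0.00414 = 164; it rises from 73.6.

N* ≈ 164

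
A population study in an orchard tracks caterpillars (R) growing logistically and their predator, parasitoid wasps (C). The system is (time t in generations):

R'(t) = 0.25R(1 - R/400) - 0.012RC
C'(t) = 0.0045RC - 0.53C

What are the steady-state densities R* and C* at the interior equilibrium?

R* ≈ 118, C* ≈ 14.7

From dC/dt = 0 with C > 0: 0.0045R* = 0.53, so R* = 118.
Substitute into dR/dt = 0: 0.25(1 - 118/400) = 0.012C*.
The bracket is 0.706, giving C* = 0.176/0.012 = 14.7.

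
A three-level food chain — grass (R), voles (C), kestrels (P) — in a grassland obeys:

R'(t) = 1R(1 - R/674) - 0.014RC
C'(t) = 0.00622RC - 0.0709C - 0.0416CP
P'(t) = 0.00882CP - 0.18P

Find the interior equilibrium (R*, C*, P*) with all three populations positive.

R* ≈ 481, C* ≈ 20.4, P* ≈ 70.3

From dP/dt = 0: 0.00882C* = 0.18, so C* = 20.4.
From dR/dt = 0: 1(1 - R*/674) = 0.014·20.4, giving R* = 674·(1 - 0.286) = 481.
From dC/dt = 0: 0.00622·481 - 0.0709 = 0.0416P*, so P* = 2.92/0.0416 = 70.3.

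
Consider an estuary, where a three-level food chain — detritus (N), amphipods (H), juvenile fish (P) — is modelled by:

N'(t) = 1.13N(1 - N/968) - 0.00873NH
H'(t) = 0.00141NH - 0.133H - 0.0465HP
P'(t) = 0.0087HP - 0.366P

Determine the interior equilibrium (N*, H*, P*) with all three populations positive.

From dP/dt = 0: 0.0087H* = 0.366, so H* = 42.1.
From dN/dt = 0: 1.13(1 - N*/968) = 0.00873·42.1, giving N* = 968·(1 - 0.325) = 653.
From dH/dt = 0: 0.00141·653 - 0.133 = 0.0465P*, so P* = 0.788/0.0465 = 17.

N* ≈ 653, H* ≈ 42.1, P* ≈ 17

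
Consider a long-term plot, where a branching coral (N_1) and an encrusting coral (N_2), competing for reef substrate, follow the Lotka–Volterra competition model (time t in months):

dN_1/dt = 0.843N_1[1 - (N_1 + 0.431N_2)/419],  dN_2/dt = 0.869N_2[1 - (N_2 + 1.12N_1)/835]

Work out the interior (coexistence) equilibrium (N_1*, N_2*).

Setting both brackets to zero gives the nullclines N_1 + 0.431N_2 = 419 and 1.12N_1 + N_2 = 835.
Substituting N_2 = 835 - 1.12N_1 into the first: N_1(1 - 0.431·1.12) = 419 - 0.431·835.
So N_1* = 59.1/0.517 = 114, and then N_2* = 835 - 1.12·114 = 707.

N_1* ≈ 114, N_2* ≈ 707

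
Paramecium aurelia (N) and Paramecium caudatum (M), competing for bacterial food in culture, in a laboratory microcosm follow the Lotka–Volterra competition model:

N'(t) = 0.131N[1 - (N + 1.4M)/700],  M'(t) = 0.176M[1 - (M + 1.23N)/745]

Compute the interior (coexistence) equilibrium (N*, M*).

N* ≈ 475, M* ≈ 161

Setting both brackets to zero gives the nullclines N + 1.4M = 700 and 1.23N + M = 745.
Substituting M = 745 - 1.23N into the first: N(1 - 1.4·1.23) = 700 - 1.4·745.
So N* = -343/-0.722 = 475, and then M* = 745 - 1.23·475 = 161.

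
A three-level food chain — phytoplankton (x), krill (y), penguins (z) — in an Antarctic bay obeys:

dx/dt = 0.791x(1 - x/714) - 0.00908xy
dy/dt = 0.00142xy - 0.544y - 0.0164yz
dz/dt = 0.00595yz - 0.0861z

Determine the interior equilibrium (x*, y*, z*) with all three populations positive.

From dz/dt = 0: 0.00595y* = 0.0861, so y* = 14.5.
From dx/dt = 0: 0.791(1 - x*/714) = 0.00908·14.5, giving x* = 714·(1 - 0.166) = 595.
From dy/dt = 0: 0.00142·595 - 0.544 = 0.0164z*, so z* = 0.301/0.0164 = 18.4.

x* ≈ 595, y* ≈ 14.5, z* ≈ 18.4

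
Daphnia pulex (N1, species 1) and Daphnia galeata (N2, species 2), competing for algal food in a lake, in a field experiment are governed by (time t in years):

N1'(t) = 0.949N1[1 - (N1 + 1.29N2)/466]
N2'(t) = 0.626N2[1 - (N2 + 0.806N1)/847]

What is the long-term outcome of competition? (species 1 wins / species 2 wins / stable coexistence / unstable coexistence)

Compare the nullcline intercepts: K1/α12 = 466/1.29 = 361 < K2 = 847; K2/α21 = 847/0.806 = 1050 > K1 = 466.
Since the inequalities point opposite ways, species 2 can invade but species 1 cannot.

species 2 excludes species 1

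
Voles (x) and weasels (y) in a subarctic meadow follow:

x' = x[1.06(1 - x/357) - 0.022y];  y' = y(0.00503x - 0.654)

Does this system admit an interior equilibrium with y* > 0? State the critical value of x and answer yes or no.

Threshold x = 130; K > 130, so yes, the predator persists.

The predator equation gives dy/dt > 0 only when x > 0.654/0.00503 = 130.
Without the predator, x → K = 357. Since 357 > 130, the predator can invade and persist.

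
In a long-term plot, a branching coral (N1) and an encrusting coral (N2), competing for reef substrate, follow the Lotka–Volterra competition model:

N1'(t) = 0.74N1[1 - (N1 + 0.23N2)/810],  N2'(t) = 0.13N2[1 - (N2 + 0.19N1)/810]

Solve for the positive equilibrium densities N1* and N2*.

N1* ≈ 652, N2* ≈ 686

Setting both brackets to zero gives the nullclines N1 + 0.23N2 = 810 and 0.19N1 + N2 = 810.
Substituting N2 = 810 - 0.19N1 into the first: N1(1 - 0.23·0.19) = 810 - 0.23·810.
So N1* = 624/0.956 = 652, and then N2* = 810 - 0.19·652 = 686.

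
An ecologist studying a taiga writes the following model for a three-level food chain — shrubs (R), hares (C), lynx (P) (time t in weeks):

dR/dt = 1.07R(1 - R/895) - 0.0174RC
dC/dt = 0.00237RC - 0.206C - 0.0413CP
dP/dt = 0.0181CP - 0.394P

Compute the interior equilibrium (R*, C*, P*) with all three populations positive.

From dP/dt = 0: 0.0181C* = 0.394, so C* = 21.8.
From dR/dt = 0: 1.07(1 - R*/895) = 0.0174·21.8, giving R* = 895·(1 - 0.354) = 578.
From dC/dt = 0: 0.00237·578 - 0.206 = 0.0413P*, so P* = 1.16/0.0413 = 28.2.

R* ≈ 578, C* ≈ 21.8, P* ≈ 28.2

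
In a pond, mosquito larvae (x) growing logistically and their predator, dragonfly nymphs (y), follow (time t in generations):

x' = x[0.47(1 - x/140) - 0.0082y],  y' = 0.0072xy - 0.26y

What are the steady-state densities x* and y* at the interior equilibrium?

From dy/dt = 0 with y > 0: 0.0072x* = 0.26, so x* = 36.1.
Substitute into dx/dt = 0: 0.47(1 - 36.1/140) = 0.0082y*.
The bracket is 0.742, giving y* = 0.349/0.0082 = 42.5.

x* ≈ 36.1, y* ≈ 42.5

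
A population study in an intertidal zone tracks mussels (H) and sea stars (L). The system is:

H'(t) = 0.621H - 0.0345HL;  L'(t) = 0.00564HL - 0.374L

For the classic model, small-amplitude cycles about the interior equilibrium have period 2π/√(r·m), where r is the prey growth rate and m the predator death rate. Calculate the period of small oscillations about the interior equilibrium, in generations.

T ≈ 13 generations

Here r = 0.621 and m = 0.374, so r·m = 0.232.
ω = √0.232 = 0.482 per generation, hence T = 2π/ω ≈ 13 generations.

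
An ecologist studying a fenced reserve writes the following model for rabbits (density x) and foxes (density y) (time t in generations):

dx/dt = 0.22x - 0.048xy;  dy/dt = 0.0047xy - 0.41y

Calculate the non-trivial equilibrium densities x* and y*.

x* ≈ 87.2, y* ≈ 4.58

Set dy/dt = 0 with y > 0: 0.0047x - 0.41 = 0, so x* = 0.41/0.0047 = 87.2.
Set dx/dt = 0 with x > 0: 0.22 - 0.048y = 0, so y* = 0.22/0.048 = 4.58.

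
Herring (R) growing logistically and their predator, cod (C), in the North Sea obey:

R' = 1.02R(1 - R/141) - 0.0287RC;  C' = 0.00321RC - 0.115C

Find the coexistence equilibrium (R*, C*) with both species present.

R* ≈ 35.8, C* ≈ 26.5

From dC/dt = 0 with C > 0: 0.00321R* = 0.115, so R* = 35.8.
Substitute into dR/dt = 0: 1.02(1 - 35.8/141) = 0.0287C*.
The bracket is 0.746, giving C* = 0.761/0.0287 = 26.5.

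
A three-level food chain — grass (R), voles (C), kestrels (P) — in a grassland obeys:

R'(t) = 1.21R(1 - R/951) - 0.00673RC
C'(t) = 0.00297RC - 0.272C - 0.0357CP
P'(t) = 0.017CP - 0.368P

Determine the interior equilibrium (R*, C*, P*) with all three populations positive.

From dP/dt = 0: 0.017C* = 0.368, so C* = 21.6.
From dR/dt = 0: 1.21(1 - R*/951) = 0.00673·21.6, giving R* = 951·(1 - 0.12) = 836.
From dC/dt = 0: 0.00297·836 - 0.272 = 0.0357P*, so P* = 2.21/0.0357 = 62.

R* ≈ 836, C* ≈ 21.6, P* ≈ 62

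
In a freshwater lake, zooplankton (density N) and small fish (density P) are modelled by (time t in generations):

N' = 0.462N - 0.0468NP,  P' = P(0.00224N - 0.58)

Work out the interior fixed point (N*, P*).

N* ≈ 259, P* ≈ 9.87

Set dP/dt = 0 with P > 0: 0.00224N - 0.58 = 0, so N* = 0.58/0.00224 = 259.
Set dN/dt = 0 with N > 0: 0.462 - 0.0468P = 0, so P* = 0.462/0.0468 = 9.87.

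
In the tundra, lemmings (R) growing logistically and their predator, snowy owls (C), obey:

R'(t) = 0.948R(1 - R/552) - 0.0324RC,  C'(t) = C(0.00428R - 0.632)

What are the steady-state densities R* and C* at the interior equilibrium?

From dC/dt = 0 with C > 0: 0.00428R* = 0.632, so R* = 148.
Substitute into dR/dt = 0: 0.948(1 - 148/552) = 0.0324C*.
The bracket is 0.732, giving C* = 0.694/0.0324 = 21.4.

R* ≈ 148, C* ≈ 21.4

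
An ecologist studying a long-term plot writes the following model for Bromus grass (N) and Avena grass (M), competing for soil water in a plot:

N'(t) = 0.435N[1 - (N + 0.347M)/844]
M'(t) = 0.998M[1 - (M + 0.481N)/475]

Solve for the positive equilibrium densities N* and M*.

Setting both brackets to zero gives the nullclines N + 0.347M = 844 and 0.481N + M = 475.
Substituting M = 475 - 0.481N into the first: N(1 - 0.347·0.481) = 844 - 0.347·475.
So N* = 679/0.833 = 815, and then M* = 475 - 0.481·815 = 82.9.

N* ≈ 815, M* ≈ 82.9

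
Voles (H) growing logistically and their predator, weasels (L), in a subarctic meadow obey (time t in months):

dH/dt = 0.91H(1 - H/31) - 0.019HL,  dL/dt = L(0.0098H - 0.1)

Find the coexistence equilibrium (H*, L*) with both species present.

From dL/dt = 0 with L > 0: 0.0098H* = 0.1, so H* = 10.2.
Substitute into dH/dt = 0: 0.91(1 - 10.2/31) = 0.019L*.
The bracket is 0.671, giving L* = 0.61/0.019 = 32.1.

H* ≈ 10.2, L* ≈ 32.1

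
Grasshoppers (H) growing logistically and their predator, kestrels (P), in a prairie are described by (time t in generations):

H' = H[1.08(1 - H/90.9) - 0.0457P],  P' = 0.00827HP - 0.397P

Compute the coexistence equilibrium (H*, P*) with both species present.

H* ≈ 48, P* ≈ 11.2

From dP/dt = 0 with P > 0: 0.00827H* = 0.397, so H* = 48.
Substitute into dH/dt = 0: 1.08(1 - 48/90.9) = 0.0457P*.
The bracket is 0.472, giving P* = 0.51/0.0457 = 11.2.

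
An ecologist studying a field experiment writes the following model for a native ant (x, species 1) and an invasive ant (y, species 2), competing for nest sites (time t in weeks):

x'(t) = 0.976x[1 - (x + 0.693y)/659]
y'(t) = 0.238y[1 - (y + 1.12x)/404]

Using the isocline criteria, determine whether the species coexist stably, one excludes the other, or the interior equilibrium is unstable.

species 1 excludes species 2

Compare the nullcline intercepts: K1/α12 = 659/0.693 = 951 > K2 = 404; K2/α21 = 404/1.12 = 361 < K1 = 659.
Since the inequalities point opposite ways, species 1 can invade but species 2 cannot.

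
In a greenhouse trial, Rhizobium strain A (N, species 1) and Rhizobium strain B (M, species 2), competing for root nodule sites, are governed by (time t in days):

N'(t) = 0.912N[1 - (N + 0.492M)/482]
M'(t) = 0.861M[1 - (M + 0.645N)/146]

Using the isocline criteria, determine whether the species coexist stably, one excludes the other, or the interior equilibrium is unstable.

Compare the nullcline intercepts: K1/α12 = 482/0.492 = 980 > K2 = 146; K2/α21 = 146/0.645 = 226 < K1 = 482.
Since the inequalities point opposite ways, species 1 can invade but species 2 cannot.

species 1 excludes species 2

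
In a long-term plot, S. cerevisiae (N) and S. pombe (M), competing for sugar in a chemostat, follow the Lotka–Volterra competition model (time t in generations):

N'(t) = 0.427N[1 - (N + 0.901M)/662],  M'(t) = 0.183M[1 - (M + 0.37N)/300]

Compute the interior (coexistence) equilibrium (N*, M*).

Setting both brackets to zero gives the nullclines N + 0.901M = 662 and 0.37N + M = 300.
Substituting M = 300 - 0.37N into the first: N(1 - 0.901·0.37) = 662 - 0.901·300.
So N* = 392/0.667 = 588, and then M* = 300 - 0.37·588 = 82.6.

N* ≈ 588, M* ≈ 82.6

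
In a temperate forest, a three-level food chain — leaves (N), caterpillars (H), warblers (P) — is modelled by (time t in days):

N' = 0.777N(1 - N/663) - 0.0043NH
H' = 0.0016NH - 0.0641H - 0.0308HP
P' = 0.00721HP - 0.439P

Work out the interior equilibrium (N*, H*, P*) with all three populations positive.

N* ≈ 440, H* ≈ 60.9, P* ≈ 20.8

From dP/dt = 0: 0.00721H* = 0.439, so H* = 60.9.
From dN/dt = 0: 0.777(1 - N*/663) = 0.0043·60.9, giving N* = 663·(1 - 0.337) = 440.
From dH/dt = 0: 0.0016·440 - 0.0641 = 0.0308P*, so P* = 0.639/0.0308 = 20.8.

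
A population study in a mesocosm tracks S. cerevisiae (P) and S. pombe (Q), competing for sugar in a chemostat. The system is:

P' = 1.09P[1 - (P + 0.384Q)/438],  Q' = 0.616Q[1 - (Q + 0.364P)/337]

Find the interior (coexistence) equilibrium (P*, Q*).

Setting both brackets to zero gives the nullclines P + 0.384Q = 438 and 0.364P + Q = 337.
Substituting Q = 337 - 0.364P into the first: P(1 - 0.384·0.364) = 438 - 0.384·337.
So P* = 309/0.86 = 359, and then Q* = 337 - 0.364·359 = 206.

P* ≈ 359, Q* ≈ 206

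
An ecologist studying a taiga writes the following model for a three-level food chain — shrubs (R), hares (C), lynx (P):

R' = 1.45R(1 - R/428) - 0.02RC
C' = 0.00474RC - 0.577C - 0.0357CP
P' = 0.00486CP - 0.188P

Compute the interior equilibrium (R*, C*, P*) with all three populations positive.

From dP/dt = 0: 0.00486C* = 0.188, so C* = 38.7.
From dR/dt = 0: 1.45(1 - R*/428) = 0.02·38.7, giving R* = 428·(1 - 0.534) = 200.
From dC/dt = 0: 0.00474·200 - 0.577 = 0.0357P*, so P* = 0.369/0.0357 = 10.3.

R* ≈ 200, C* ≈ 38.7, P* ≈ 10.3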